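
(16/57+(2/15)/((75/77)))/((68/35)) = 31241/145350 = 0.21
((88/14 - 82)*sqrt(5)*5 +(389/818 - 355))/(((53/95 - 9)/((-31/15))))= -780425*sqrt(5)/8421 - 56936863/656036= -294.02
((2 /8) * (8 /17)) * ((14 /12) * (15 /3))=35 /51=0.69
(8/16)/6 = 1/12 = 0.08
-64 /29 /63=-64 /1827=-0.04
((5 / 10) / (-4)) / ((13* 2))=-1 / 208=-0.00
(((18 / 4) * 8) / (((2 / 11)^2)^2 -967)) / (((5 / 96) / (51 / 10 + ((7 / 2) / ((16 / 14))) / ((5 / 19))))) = -11.96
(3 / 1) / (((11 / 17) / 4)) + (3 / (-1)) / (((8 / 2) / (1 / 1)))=783 / 44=17.80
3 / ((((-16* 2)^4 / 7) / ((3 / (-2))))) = -63 / 2097152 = -0.00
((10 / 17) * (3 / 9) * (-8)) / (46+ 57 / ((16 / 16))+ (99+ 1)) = -80 / 10353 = -0.01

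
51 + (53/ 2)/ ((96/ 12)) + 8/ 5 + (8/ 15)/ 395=5300633/ 94800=55.91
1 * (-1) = -1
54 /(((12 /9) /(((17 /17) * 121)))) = 4900.50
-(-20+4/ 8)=39/ 2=19.50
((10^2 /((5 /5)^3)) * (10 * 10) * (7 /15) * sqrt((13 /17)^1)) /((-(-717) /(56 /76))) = 196000 * sqrt(221) /694773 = 4.19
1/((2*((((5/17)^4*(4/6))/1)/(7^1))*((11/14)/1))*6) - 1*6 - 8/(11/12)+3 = 137.09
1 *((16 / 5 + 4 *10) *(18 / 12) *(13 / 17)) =4212 / 85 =49.55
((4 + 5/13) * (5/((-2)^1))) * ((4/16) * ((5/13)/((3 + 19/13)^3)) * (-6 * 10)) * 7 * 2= 1945125/195112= 9.97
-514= -514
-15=-15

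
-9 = -9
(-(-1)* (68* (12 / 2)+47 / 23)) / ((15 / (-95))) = -179189 / 69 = -2596.94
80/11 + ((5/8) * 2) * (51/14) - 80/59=380535/36344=10.47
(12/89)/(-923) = -12/82147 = -0.00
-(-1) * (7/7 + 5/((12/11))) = 67/12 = 5.58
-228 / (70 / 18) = -2052 / 35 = -58.63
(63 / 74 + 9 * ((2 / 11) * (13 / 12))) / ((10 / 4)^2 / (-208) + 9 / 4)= 888576 / 751729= 1.18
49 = 49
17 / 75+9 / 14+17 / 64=38141 / 33600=1.14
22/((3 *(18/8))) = 3.26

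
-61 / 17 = -3.59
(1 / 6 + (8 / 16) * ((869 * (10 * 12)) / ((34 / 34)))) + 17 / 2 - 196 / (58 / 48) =4522822 / 87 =51986.46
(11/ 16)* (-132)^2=11979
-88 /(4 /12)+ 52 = -212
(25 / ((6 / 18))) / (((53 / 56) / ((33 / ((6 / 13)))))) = 300300 / 53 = 5666.04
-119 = -119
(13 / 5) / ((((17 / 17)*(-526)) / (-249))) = 3237 / 2630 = 1.23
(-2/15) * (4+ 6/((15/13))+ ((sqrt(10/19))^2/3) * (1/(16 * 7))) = -1.23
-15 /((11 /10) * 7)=-150 /77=-1.95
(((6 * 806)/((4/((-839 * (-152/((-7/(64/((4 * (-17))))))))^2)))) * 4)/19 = 1059702000254976/14161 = 74832427106.49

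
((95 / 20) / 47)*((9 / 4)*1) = 171 / 752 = 0.23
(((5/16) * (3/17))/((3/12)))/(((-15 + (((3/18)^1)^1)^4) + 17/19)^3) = -0.00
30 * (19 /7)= 570 /7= 81.43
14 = 14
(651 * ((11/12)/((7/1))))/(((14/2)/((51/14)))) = 17391/392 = 44.36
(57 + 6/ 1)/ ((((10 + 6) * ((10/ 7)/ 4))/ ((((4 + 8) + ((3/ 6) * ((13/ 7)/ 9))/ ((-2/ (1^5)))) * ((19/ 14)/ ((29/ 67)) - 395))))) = -479041067/ 9280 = -51620.80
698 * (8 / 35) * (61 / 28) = 85156 / 245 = 347.58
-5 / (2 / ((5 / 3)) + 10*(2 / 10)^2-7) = 25 / 27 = 0.93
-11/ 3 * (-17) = 187/ 3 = 62.33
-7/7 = -1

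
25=25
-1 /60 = -0.02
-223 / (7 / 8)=-1784 / 7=-254.86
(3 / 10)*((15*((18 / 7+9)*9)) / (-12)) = -2187 / 56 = -39.05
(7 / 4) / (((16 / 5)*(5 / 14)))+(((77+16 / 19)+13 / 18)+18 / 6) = 454699 / 5472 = 83.10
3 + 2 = 5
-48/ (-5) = 48/ 5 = 9.60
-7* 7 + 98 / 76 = -1813 / 38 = -47.71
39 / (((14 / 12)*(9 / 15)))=390 / 7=55.71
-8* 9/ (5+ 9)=-5.14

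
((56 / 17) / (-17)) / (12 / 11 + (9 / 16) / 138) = -453376 / 2561985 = -0.18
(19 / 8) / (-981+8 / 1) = -19 / 7784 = -0.00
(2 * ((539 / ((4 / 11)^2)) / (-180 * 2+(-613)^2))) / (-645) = -65219 / 1937110440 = -0.00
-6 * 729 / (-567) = 54 / 7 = 7.71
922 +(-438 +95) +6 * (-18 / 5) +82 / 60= 16763 / 30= 558.77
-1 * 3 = -3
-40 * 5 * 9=-1800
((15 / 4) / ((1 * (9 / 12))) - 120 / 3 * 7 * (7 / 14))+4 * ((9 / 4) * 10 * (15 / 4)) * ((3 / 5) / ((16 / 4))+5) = 12825 / 8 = 1603.12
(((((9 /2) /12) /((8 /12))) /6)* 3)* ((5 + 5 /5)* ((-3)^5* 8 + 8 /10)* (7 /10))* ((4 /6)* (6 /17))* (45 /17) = -4131729 /2890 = -1429.66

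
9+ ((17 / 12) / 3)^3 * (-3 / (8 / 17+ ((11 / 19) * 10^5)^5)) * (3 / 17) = 1277379227520000000000000912033925165 / 141931025280000000000000102688777728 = 9.00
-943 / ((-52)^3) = 943 / 140608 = 0.01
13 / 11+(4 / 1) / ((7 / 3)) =223 / 77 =2.90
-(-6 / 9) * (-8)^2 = 128 / 3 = 42.67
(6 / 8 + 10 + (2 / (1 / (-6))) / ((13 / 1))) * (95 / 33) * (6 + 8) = 339815 / 858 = 396.05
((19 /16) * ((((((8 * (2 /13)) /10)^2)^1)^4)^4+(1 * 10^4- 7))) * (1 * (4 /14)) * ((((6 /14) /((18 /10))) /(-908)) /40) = -1957387907326161229632446375994791267469448851847743104239353259 /88066466170366986165741842441635227451854944229125976562500000000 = -0.02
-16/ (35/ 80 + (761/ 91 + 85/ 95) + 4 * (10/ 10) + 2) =-442624/ 434183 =-1.02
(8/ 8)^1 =1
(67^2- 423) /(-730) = -2033 /365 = -5.57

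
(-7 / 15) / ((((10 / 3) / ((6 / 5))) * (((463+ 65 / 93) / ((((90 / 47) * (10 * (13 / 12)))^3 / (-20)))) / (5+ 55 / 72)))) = 133549313625 / 143272417664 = 0.93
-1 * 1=-1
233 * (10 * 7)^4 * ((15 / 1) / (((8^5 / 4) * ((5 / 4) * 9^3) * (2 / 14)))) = 2447519375 / 31104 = 78688.25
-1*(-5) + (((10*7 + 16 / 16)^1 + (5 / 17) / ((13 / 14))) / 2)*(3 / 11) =71593 / 4862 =14.73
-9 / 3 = -3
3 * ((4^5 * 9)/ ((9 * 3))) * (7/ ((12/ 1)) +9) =9813.33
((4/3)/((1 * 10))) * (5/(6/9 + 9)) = 2/29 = 0.07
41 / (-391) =-41 / 391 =-0.10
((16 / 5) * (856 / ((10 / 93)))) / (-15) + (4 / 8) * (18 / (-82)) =-17408741 / 10250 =-1698.41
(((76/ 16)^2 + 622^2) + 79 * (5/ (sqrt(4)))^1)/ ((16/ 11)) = 68130315/ 256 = 266134.04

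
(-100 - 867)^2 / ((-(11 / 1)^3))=-935089 / 1331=-702.55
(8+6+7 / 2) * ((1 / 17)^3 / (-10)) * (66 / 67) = -231 / 658342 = -0.00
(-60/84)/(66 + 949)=-1/1421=-0.00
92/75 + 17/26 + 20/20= 5617/1950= 2.88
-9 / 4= -2.25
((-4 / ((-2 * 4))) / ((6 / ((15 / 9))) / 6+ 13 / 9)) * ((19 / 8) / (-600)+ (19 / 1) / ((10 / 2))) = 54663 / 58880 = 0.93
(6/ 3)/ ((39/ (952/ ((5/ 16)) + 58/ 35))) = 213364/ 1365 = 156.31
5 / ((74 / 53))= 265 / 74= 3.58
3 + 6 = 9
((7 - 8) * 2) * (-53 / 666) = 53 / 333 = 0.16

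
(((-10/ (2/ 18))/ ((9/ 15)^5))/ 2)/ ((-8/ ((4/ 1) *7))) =109375/ 54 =2025.46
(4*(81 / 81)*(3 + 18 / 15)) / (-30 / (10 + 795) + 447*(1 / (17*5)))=76636 / 23819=3.22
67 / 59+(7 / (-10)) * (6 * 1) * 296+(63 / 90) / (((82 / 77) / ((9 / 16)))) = -961171007 / 774080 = -1241.69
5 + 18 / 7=53 / 7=7.57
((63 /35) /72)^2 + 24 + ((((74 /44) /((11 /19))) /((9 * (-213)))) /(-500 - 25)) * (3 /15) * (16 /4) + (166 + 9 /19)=141028464807911 /740406744000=190.47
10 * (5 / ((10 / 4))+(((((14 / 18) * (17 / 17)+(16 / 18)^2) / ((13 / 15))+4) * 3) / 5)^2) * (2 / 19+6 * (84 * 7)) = 649153368028 / 1300455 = 499174.03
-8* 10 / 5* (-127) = 2032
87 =87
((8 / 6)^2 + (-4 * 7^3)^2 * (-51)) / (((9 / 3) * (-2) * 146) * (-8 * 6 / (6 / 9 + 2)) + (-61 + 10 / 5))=-864014240 / 141381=-6111.25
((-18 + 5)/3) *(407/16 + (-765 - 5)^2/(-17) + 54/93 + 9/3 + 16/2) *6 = 3818961419/4216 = 905825.76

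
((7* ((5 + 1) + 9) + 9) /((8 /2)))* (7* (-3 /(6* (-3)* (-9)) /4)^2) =133 /31104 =0.00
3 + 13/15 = 58/15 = 3.87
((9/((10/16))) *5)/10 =36/5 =7.20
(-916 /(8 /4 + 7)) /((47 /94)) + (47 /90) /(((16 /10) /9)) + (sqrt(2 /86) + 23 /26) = -373901 /1872 + sqrt(43) /43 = -199.58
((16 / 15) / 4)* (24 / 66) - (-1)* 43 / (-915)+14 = 141413 / 10065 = 14.05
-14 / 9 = -1.56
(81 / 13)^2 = 6561 / 169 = 38.82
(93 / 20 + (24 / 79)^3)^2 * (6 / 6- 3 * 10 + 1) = -14895261588322143 / 24308745552100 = -612.75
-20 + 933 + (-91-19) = 803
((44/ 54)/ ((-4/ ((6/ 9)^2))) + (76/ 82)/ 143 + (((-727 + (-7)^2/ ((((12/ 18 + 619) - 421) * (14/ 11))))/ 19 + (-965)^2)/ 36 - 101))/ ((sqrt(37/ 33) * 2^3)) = 3325445061793835 * sqrt(1221)/ 38203902367488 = 3041.58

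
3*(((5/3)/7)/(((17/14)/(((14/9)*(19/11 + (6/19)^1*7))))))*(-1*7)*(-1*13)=10485020/31977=327.89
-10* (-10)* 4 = 400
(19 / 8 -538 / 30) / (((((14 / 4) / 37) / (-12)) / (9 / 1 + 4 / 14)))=898027 / 49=18327.08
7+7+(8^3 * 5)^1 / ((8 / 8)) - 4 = 2570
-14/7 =-2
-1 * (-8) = 8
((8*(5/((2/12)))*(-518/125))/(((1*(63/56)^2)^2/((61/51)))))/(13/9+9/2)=-4141613056/33151275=-124.93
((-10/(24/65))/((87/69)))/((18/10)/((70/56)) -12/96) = -373750/22881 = -16.33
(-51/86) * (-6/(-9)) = -17/43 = -0.40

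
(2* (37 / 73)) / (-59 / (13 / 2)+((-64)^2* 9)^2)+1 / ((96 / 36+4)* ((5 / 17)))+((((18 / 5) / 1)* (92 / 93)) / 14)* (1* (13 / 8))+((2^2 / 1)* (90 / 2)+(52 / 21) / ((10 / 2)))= 217588475428373797 / 1199372461523700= 181.42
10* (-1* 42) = -420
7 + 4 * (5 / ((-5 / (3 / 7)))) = 37 / 7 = 5.29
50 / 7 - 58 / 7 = -8 / 7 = -1.14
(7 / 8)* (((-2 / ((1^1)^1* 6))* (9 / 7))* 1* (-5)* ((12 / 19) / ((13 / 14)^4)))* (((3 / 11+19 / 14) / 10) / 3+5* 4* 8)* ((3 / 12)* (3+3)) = 2282685237 / 5969249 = 382.41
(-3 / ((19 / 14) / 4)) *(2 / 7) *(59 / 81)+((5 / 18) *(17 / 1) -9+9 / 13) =-72367 / 13338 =-5.43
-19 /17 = -1.12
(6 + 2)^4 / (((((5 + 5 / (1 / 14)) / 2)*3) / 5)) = 8192 / 45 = 182.04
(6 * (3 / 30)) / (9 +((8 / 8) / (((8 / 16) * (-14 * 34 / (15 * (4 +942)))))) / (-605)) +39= 775459 / 19850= 39.07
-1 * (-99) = 99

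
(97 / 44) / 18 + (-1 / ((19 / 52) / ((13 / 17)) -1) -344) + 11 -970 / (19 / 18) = -6639451285 / 5311944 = -1249.91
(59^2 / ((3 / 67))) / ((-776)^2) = 233227 / 1806528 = 0.13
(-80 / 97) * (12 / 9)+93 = 26743 / 291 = 91.90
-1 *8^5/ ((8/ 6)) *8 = -196608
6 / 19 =0.32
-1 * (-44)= 44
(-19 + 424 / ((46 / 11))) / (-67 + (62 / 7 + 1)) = -2653 / 1840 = -1.44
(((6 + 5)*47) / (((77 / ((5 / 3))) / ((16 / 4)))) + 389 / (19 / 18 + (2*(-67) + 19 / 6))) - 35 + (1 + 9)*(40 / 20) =656479 / 24528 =26.76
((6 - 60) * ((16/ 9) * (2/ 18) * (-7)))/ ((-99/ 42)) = -3136/ 99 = -31.68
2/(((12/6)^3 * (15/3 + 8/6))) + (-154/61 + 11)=8.51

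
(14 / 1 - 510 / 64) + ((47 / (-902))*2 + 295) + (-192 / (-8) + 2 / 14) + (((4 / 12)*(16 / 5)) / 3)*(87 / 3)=1524668881 / 4546080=335.38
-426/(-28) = 213/14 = 15.21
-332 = -332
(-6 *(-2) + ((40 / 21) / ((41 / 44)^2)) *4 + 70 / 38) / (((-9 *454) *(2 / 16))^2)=242713648 / 2799479827431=0.00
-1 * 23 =-23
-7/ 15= -0.47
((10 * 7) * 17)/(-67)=-1190/67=-17.76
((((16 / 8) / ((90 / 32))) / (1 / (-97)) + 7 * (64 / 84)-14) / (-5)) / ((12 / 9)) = 11.65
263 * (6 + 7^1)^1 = 3419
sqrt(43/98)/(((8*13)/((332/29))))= 83*sqrt(86)/10556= 0.07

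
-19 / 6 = -3.17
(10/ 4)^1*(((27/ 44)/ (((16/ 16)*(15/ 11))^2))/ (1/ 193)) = 159.22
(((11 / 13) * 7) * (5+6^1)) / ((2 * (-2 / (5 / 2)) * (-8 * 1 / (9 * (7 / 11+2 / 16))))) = 232155 / 6656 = 34.88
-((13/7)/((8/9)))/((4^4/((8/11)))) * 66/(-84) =117/25088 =0.00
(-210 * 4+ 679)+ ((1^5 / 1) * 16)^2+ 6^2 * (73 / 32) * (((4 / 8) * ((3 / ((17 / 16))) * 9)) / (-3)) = -4298 / 17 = -252.82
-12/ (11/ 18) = -19.64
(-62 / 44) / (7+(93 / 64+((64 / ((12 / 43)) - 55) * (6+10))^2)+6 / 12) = -8928 / 49296547223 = -0.00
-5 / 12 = -0.42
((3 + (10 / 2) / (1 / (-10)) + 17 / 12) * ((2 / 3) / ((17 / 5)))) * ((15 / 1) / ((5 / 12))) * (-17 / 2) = 2735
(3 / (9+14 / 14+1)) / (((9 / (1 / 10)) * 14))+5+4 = 41581 / 4620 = 9.00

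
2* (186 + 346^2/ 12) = 60974/ 3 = 20324.67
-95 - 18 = -113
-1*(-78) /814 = 39 /407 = 0.10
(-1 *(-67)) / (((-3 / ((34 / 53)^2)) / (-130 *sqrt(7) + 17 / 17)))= -77452 / 8427 + 10068760 *sqrt(7) / 8427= 3152.01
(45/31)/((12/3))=45/124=0.36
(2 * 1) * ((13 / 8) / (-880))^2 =0.00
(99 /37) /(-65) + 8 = 19141 /2405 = 7.96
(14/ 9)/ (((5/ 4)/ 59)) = 3304/ 45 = 73.42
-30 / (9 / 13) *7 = -910 / 3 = -303.33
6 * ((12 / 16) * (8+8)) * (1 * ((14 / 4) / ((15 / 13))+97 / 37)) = 75324 / 185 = 407.16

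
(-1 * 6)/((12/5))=-5/2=-2.50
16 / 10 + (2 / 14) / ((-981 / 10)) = 54886 / 34335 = 1.60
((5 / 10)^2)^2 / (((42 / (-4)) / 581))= -83 / 24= -3.46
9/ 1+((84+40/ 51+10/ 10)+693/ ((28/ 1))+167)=58453/ 204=286.53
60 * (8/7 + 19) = 8460/7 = 1208.57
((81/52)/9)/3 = 3/52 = 0.06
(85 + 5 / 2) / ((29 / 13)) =2275 / 58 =39.22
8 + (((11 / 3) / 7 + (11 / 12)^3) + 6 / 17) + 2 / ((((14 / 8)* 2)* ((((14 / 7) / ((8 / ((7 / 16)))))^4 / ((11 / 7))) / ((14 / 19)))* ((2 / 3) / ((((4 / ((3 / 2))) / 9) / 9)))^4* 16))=144305420933917085 / 14955907550117184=9.65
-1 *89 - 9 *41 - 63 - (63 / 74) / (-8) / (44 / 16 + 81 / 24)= -520.98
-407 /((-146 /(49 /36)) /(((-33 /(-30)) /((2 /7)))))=1535611 /105120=14.61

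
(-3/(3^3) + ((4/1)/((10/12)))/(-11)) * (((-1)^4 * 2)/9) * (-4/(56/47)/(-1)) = -0.41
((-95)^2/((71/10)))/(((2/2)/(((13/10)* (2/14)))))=117325/497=236.07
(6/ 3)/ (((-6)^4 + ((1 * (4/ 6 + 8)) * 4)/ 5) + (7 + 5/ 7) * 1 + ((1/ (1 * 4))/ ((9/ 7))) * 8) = 315/ 206672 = 0.00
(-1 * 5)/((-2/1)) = 5/2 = 2.50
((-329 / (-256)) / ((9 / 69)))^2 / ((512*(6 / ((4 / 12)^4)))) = 57259489 / 146767085568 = 0.00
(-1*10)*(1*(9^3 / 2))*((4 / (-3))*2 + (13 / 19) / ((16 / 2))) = 1430055 / 152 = 9408.26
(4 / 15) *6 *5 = 8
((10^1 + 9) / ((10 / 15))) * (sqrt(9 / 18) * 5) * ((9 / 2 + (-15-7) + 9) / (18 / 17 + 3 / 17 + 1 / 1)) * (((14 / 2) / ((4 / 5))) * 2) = -151725 * sqrt(2) / 32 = -6705.36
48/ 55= 0.87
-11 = -11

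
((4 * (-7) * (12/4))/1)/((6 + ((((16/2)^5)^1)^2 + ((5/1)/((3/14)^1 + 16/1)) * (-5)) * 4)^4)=-18586664887/75294218094388185642735350007306641231972225388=-0.00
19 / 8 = 2.38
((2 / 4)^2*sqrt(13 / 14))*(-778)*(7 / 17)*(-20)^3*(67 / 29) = 52126000*sqrt(182) / 493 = 1426406.06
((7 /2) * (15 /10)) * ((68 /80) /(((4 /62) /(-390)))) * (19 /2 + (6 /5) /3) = -42729687 /160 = -267060.54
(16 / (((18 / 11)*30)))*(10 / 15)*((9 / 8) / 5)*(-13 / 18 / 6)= -143 / 24300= -0.01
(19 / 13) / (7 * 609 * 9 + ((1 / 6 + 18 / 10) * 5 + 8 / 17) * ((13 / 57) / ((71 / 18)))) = 435727 / 11438492962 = 0.00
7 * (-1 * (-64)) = 448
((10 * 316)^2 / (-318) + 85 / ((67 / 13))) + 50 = -333809255 / 10653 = -31334.77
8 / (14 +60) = 4 / 37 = 0.11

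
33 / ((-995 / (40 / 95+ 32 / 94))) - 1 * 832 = -147856712 / 177707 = -832.03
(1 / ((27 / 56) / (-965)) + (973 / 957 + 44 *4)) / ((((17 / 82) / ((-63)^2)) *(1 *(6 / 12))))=-378835884420 / 5423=-69857253.26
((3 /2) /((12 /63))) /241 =63 /1928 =0.03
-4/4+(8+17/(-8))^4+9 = 1199.33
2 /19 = 0.11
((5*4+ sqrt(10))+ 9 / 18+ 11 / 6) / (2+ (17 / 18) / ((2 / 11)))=36*sqrt(10) / 259+ 804 / 259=3.54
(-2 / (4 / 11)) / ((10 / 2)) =-11 / 10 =-1.10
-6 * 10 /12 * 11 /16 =-55 /16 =-3.44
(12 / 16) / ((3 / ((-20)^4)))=40000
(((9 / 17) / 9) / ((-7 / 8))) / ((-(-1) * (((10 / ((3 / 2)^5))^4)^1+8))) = -3486784401 / 570903023719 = -0.01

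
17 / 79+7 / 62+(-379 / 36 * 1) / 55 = 662759 / 4849020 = 0.14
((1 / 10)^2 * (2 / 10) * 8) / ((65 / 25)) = 2 / 325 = 0.01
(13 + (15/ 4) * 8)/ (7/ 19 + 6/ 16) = 6536/ 113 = 57.84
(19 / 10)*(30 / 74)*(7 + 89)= 2736 / 37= 73.95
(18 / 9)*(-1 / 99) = -2 / 99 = -0.02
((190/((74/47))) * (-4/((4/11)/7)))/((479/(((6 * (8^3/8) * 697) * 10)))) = -920187206400/17723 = -51920510.43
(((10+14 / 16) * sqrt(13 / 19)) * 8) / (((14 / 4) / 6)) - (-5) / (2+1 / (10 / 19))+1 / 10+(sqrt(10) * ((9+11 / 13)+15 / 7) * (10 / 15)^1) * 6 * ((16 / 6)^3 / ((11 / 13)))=539 / 390+1044 * sqrt(247) / 133+2234368 * sqrt(10) / 2079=3523.35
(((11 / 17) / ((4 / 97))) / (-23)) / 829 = -1067 / 1296556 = -0.00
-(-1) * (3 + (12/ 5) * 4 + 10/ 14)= 466/ 35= 13.31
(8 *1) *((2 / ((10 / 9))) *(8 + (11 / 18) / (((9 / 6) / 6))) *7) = 5264 / 5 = 1052.80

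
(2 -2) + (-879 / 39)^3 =-25153757 / 2197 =-11449.14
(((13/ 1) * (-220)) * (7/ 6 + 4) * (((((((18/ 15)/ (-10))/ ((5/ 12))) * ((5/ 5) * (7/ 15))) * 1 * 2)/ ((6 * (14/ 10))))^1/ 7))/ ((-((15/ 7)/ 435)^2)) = -208776568/ 75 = -2783687.57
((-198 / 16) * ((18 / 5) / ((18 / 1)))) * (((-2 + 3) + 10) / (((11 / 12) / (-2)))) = 297 / 5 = 59.40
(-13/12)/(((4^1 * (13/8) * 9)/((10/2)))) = -5/54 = -0.09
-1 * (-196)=196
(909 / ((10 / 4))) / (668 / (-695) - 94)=-126351 / 32999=-3.83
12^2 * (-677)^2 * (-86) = -5675946336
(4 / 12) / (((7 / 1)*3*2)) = 1 / 126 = 0.01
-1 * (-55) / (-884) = -55 / 884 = -0.06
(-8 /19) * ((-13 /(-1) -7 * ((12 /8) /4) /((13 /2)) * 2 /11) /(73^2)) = -14788 /14478893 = -0.00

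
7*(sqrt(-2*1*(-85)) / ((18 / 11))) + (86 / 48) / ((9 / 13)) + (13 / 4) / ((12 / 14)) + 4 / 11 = 8011 / 1188 + 77*sqrt(170) / 18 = 62.52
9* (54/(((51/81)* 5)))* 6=78732/85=926.26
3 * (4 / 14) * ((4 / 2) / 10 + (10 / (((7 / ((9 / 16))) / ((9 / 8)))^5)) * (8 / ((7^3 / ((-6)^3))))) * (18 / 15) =0.21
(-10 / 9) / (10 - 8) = -5 / 9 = -0.56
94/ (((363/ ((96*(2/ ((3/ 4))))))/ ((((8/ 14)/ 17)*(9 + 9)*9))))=5197824/ 14399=360.99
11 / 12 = 0.92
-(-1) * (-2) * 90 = -180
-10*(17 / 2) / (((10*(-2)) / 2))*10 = 85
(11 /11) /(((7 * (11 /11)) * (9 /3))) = 0.05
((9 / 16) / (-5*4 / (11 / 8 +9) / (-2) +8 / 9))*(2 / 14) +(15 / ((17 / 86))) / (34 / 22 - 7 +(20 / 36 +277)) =11437421319 / 35492646784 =0.32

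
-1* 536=-536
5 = 5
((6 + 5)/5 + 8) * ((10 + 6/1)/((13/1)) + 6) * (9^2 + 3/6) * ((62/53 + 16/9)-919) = -56907968809/10335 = -5506334.67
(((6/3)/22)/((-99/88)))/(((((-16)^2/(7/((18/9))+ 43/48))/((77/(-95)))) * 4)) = 1477/5253120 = 0.00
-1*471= -471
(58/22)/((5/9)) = 261/55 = 4.75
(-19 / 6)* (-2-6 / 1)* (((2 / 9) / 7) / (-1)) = -152 / 189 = -0.80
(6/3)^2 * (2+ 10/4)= 18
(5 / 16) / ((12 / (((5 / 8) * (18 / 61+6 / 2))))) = 1675 / 31232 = 0.05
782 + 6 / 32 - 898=-1853 / 16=-115.81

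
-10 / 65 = -2 / 13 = -0.15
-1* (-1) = 1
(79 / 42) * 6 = 79 / 7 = 11.29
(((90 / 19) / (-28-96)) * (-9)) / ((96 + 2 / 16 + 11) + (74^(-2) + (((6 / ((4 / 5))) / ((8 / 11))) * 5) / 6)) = 591408 / 199059029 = 0.00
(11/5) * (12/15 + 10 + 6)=924/25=36.96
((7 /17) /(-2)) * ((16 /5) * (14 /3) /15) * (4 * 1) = -3136 /3825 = -0.82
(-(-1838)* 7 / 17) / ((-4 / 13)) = -83629 / 34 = -2459.68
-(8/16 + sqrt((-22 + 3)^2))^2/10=-1521/40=-38.02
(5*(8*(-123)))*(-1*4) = 19680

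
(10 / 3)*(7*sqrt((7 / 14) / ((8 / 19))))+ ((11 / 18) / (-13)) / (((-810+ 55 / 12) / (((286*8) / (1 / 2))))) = 7744 / 28995+ 35*sqrt(19) / 6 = 25.69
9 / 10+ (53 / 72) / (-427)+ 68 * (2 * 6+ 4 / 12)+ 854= 260334803 / 153720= 1693.56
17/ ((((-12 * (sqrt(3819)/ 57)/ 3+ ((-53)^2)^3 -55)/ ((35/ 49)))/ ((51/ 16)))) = 867 * sqrt(3819)/ 156809841460511941559536+ 547670279958003/ 313619682921023883119072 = 0.00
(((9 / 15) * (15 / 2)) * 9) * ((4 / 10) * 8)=648 / 5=129.60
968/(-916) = -242/229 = -1.06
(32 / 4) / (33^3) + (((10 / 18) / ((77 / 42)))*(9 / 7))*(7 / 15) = 6542 / 35937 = 0.18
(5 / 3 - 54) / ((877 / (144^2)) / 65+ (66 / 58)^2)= -59321583360 / 1468535317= -40.40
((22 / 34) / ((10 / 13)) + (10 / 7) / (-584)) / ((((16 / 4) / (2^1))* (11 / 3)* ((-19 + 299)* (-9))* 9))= -145721 / 28896436800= -0.00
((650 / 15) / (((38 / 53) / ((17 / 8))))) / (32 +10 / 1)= 58565 / 19152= 3.06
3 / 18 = 1 / 6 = 0.17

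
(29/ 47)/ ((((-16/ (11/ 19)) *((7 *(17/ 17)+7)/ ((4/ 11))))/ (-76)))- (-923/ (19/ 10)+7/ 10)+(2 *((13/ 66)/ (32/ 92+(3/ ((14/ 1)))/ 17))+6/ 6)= 487.23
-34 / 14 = -17 / 7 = -2.43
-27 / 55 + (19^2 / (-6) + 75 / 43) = -835981 / 14190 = -58.91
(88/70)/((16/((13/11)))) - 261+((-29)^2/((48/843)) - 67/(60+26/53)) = 1860512043/128240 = 14508.05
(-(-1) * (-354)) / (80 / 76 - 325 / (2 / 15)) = 13452 / 92585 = 0.15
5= 5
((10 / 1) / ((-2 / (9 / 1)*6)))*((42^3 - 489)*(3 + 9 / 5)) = -2649564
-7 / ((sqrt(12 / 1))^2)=-7 / 12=-0.58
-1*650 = -650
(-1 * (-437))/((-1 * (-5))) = 437/5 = 87.40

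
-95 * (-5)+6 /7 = 3331 /7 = 475.86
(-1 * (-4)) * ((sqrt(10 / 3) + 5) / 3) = 4 * sqrt(30) / 9 + 20 / 3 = 9.10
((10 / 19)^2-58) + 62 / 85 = -1748848 / 30685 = -56.99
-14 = -14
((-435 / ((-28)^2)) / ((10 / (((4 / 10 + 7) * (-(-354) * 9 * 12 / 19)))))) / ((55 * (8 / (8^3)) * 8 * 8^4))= -15383601 / 524339200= -0.03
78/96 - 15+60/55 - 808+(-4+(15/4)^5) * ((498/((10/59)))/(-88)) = -11465757069/450560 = -25447.79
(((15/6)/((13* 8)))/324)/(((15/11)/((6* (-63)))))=-77/3744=-0.02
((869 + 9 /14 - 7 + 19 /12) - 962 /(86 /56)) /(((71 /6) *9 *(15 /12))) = 1717922 /961695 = 1.79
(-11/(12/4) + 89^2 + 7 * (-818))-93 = 2098.33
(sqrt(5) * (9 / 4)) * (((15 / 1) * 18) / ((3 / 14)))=2835 * sqrt(5)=6339.25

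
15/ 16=0.94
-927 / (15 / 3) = -927 / 5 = -185.40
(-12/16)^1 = -0.75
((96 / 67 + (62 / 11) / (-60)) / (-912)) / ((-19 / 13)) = 384839 / 383122080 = 0.00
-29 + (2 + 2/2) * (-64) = -221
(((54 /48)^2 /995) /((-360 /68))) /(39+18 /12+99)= -17 /9870400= -0.00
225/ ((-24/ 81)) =-6075/ 8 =-759.38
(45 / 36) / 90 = 1 / 72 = 0.01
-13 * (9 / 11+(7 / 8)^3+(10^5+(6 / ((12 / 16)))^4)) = -7621601689 / 5632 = -1353267.35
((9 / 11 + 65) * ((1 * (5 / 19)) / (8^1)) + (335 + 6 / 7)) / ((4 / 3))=2967159 / 11704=253.52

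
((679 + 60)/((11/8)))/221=5912/2431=2.43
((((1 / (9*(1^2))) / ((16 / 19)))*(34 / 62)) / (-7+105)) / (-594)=-323 / 259858368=-0.00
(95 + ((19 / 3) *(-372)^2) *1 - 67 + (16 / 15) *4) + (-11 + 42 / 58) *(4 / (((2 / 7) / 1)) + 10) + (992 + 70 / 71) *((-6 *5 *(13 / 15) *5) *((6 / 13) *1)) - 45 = 25220489971 / 30885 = 816593.49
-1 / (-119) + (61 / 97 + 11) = 134329 / 11543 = 11.64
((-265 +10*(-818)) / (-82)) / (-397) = -8445 / 32554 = -0.26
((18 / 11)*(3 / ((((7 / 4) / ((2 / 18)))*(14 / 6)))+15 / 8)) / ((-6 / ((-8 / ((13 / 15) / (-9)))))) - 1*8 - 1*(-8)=-23895 / 539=-44.33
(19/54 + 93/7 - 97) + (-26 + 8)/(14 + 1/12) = -5407007/63882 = -84.64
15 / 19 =0.79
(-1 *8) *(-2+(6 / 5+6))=-208 / 5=-41.60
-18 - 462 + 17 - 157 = -620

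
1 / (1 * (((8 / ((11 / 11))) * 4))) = 1 / 32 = 0.03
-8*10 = -80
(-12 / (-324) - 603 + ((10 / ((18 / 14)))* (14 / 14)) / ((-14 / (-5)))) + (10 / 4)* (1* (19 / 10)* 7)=-61229 / 108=-566.94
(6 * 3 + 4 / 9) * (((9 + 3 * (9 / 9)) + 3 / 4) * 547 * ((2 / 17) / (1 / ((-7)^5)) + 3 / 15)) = -7629774253 / 30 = -254325808.43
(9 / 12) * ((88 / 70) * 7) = 33 / 5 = 6.60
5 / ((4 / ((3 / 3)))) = 5 / 4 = 1.25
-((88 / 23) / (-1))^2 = -7744 / 529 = -14.64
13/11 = 1.18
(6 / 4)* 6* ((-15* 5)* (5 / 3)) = -1125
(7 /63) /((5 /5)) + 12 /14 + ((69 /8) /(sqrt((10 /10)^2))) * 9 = 39611 /504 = 78.59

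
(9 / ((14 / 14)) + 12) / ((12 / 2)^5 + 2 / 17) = 357 / 132194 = 0.00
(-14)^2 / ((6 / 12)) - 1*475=-83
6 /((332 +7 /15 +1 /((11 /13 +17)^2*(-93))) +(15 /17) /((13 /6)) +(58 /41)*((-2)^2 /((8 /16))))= 1360680946560 /78055677009503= 0.02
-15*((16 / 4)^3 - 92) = 420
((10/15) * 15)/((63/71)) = 710/63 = 11.27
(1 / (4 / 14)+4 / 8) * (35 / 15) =28 / 3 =9.33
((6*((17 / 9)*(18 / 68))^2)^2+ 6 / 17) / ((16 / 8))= 177 / 136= 1.30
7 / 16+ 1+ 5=103 / 16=6.44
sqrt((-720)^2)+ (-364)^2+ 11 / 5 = 666091 / 5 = 133218.20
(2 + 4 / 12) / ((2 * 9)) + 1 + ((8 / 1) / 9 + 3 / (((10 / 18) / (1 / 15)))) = 3211 / 1350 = 2.38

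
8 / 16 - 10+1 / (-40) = -381 / 40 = -9.52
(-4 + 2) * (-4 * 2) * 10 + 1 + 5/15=484/3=161.33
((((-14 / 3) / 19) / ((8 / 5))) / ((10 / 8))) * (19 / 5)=-7 / 15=-0.47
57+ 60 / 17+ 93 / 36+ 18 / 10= 64.91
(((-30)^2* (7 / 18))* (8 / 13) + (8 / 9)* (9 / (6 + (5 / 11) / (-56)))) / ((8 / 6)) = 7799148 / 47983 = 162.54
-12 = -12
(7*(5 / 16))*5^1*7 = 1225 / 16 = 76.56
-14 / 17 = -0.82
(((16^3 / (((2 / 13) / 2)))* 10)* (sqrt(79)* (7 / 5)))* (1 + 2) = 2236416* sqrt(79) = 19877700.21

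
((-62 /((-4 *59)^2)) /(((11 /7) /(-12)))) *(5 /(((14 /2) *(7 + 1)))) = 465 /612656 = 0.00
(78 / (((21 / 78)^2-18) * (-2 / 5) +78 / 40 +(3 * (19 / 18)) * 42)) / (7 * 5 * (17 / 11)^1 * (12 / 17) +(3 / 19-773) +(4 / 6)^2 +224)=-41325570 / 38418151267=-0.00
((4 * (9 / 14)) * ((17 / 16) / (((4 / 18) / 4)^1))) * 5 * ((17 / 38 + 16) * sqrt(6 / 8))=4303125 * sqrt(3) / 2128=3502.46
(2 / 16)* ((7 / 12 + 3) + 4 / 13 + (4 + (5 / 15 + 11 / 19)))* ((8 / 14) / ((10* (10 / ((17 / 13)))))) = 443581 / 53944800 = 0.01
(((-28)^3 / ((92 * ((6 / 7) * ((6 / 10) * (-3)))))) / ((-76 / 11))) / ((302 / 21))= -924385 / 593883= -1.56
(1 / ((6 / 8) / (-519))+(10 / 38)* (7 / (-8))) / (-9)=11691 / 152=76.91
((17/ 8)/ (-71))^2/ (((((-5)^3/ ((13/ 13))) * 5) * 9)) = -0.00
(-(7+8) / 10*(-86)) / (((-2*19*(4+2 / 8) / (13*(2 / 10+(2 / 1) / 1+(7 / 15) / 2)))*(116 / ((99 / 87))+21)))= -1346631 / 6552055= -0.21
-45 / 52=-0.87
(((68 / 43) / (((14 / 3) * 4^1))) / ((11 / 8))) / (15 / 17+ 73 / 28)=13872 / 785653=0.02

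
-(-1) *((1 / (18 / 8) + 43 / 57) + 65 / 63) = 890 / 399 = 2.23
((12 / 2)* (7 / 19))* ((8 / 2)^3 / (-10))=-1344 / 95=-14.15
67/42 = 1.60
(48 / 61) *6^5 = 373248 / 61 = 6118.82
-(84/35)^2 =-5.76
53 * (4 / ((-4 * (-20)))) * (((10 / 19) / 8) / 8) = 0.02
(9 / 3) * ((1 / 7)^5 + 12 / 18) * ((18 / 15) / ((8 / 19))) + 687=232844349 / 336140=692.70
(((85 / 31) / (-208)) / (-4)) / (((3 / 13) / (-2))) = -85 / 2976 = -0.03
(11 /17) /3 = 11 /51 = 0.22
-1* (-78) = 78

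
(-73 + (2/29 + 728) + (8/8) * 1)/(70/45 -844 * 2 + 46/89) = -7619913/19581206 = -0.39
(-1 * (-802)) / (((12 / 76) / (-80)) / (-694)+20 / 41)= 34686564160 / 21097723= 1644.09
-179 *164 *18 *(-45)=23778360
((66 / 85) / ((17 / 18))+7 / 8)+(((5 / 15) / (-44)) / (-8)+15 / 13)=56573789 / 19836960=2.85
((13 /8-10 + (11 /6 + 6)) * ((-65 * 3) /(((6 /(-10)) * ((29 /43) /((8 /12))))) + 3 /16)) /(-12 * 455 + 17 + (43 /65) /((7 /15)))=0.03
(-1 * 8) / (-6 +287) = -8 / 281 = -0.03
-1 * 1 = -1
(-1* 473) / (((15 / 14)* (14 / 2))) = -63.07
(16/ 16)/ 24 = 1/ 24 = 0.04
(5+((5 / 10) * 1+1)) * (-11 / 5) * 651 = -93093 / 10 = -9309.30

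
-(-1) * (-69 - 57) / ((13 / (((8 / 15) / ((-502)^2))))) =-84 / 4095065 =-0.00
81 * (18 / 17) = 1458 / 17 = 85.76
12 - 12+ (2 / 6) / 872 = 1 / 2616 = 0.00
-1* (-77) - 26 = 51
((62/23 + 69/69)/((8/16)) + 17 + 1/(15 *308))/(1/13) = 33693959/106260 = 317.09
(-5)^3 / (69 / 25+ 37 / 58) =-181250 / 4927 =-36.79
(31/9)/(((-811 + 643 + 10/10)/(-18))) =62/167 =0.37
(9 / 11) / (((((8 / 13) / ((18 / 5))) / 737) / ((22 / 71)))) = 776061 / 710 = 1093.04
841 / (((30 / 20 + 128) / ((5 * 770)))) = 25002.70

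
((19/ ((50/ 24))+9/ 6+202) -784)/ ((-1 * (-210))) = -9523/ 3500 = -2.72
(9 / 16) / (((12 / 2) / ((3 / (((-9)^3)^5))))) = -1 / 732057358558752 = -0.00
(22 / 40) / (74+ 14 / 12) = 3 / 410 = 0.01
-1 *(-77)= 77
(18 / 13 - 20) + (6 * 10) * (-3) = -2582 / 13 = -198.62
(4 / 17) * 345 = 1380 / 17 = 81.18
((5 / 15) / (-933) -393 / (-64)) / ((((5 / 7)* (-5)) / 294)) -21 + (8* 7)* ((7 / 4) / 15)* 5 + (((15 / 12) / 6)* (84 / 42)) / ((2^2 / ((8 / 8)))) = -368494699 / 746400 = -493.70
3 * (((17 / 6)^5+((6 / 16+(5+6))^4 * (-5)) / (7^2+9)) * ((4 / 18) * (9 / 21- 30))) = 1673883862681 / 67350528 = 24853.31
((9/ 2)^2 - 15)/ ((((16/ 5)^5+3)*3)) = 21875/ 4231804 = 0.01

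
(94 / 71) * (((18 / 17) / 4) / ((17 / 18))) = 7614 / 20519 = 0.37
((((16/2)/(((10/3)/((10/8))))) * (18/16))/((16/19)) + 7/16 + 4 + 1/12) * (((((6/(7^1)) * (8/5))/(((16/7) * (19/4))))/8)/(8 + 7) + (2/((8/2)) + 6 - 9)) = -155497/7296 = -21.31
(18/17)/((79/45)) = 810/1343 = 0.60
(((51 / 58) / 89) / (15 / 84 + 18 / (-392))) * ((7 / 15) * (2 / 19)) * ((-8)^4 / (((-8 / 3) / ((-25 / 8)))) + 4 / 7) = 17.56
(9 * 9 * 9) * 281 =204849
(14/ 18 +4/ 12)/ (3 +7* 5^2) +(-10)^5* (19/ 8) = -190237495/ 801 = -237499.99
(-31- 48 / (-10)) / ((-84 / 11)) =1441 / 420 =3.43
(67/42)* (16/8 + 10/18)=1541/378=4.08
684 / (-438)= -114 / 73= -1.56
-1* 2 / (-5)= 2 / 5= 0.40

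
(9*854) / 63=122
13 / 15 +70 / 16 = 629 / 120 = 5.24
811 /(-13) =-811 /13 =-62.38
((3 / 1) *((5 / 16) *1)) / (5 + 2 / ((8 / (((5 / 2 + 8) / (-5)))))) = 75 / 358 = 0.21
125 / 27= 4.63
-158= -158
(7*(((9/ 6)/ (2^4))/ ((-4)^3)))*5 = -105/ 2048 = -0.05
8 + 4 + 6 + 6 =24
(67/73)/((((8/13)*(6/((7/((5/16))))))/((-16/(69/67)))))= -6535984/75555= -86.51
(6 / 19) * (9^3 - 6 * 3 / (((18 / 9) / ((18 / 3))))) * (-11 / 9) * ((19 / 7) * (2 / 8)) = -176.79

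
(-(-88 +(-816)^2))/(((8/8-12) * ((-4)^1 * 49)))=-166442/539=-308.80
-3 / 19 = -0.16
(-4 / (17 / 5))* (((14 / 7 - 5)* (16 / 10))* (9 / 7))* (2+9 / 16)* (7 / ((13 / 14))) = 30996 / 221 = 140.25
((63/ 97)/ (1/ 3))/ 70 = 27/ 970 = 0.03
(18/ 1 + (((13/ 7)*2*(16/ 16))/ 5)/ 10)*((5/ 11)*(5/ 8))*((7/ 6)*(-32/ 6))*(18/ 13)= -6326/ 143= -44.24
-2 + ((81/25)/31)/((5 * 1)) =-7669/3875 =-1.98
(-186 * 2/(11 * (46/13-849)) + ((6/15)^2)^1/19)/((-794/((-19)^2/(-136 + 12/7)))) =46229204/281986469875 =0.00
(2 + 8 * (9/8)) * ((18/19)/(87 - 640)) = -198/10507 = -0.02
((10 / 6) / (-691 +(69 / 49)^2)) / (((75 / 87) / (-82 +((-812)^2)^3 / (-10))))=4989607020138485637529 / 62037375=80429048136522.31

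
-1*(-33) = 33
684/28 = 171/7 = 24.43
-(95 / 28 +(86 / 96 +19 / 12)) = -1973 / 336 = -5.87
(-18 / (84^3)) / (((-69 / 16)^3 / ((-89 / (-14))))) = 5696 / 2366250327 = 0.00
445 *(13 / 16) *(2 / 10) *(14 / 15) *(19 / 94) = 153881 / 11280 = 13.64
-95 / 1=-95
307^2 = 94249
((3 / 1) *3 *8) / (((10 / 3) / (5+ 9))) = 1512 / 5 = 302.40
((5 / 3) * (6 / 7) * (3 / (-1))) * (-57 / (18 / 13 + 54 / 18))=390 / 7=55.71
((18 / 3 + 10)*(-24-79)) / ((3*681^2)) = -1648 / 1391283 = -0.00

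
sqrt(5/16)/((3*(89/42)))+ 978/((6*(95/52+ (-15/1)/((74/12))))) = -313612/1165+ 7*sqrt(5)/178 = -269.11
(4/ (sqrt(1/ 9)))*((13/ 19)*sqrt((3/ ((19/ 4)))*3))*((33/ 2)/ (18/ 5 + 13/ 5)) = 77220*sqrt(19)/ 11191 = 30.08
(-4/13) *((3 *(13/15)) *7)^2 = -2548/25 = -101.92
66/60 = 11/10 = 1.10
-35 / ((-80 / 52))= 91 / 4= 22.75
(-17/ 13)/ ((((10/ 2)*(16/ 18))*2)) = -153/ 1040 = -0.15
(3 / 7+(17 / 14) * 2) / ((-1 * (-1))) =20 / 7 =2.86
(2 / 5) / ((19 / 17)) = 34 / 95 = 0.36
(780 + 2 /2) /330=71 /30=2.37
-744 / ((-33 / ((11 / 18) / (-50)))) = -62 / 225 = -0.28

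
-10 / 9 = -1.11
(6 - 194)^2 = 35344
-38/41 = -0.93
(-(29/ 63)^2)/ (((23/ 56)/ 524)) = -3525472/ 13041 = -270.34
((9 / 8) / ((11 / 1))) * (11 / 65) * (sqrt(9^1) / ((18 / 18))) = 27 / 520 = 0.05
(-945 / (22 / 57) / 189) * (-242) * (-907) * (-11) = 31277895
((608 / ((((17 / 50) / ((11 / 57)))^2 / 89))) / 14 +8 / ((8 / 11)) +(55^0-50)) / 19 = 417614546 / 6572727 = 63.54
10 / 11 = 0.91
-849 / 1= -849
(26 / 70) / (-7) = -13 / 245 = -0.05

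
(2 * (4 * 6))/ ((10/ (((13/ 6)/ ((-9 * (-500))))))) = 0.00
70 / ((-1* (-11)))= 6.36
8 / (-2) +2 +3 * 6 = 16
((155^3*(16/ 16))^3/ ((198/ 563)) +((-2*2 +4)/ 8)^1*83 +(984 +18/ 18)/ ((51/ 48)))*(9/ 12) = 494245358788636997261105/ 4488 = 110125971209589348765.84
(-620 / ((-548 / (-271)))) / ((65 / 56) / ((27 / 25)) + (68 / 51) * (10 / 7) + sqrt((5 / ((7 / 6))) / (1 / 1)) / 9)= -57223915560 / 552769381 + 304855488 * sqrt(210) / 552769381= -95.53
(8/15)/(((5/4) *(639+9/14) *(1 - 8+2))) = -448/3358125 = -0.00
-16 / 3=-5.33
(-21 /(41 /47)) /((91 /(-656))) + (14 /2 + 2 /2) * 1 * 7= 2984 /13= 229.54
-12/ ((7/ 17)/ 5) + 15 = -915/ 7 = -130.71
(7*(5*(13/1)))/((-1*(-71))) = 6.41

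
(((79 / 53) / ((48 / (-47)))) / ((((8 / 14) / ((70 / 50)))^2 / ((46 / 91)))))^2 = 858012886508449 / 43750287360000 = 19.61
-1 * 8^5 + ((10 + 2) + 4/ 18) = -294802/ 9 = -32755.78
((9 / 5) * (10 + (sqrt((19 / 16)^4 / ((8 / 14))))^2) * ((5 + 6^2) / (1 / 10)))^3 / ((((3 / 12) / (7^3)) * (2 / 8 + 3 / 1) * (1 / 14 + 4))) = 1774329365156525962866799946109 / 17381079811883008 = 102083954757716.58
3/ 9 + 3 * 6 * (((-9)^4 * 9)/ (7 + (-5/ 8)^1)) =8503073/ 51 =166726.92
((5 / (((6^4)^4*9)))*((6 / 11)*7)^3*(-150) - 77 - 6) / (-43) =2164281075087227 / 1121254050926592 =1.93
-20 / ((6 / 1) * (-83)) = 10 / 249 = 0.04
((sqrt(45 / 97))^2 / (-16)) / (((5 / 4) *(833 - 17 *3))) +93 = 28217679 / 303416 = 93.00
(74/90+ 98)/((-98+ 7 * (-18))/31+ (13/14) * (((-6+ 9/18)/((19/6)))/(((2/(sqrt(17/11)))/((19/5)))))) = -121049474560/6391037277+ 1555578388 * sqrt(187)/2130345759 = -8.96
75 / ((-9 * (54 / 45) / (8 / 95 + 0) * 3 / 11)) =-1100 / 513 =-2.14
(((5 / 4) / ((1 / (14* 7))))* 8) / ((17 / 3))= 2940 / 17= 172.94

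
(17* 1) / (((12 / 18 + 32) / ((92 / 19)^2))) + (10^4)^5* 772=77200000000000000000012.20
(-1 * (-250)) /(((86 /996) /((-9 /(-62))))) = 560250 /1333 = 420.29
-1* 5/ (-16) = 5/ 16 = 0.31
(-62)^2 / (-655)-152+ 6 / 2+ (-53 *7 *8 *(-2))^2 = 23079541441 / 655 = 35235941.13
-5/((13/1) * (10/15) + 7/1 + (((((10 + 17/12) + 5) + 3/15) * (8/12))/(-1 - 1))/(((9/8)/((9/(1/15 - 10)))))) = -745/2999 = -0.25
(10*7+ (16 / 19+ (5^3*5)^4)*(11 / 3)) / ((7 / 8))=255126953158328 / 399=639415922702.58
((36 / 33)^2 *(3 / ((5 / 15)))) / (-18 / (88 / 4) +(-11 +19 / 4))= -5184 / 3421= -1.52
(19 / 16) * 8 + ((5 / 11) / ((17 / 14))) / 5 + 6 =5825 / 374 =15.57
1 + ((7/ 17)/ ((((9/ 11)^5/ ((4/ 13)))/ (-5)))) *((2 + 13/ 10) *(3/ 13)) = -0.32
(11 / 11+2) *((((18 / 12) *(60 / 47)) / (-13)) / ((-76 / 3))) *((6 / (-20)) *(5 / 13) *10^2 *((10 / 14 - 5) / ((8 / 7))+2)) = 212625 / 603668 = 0.35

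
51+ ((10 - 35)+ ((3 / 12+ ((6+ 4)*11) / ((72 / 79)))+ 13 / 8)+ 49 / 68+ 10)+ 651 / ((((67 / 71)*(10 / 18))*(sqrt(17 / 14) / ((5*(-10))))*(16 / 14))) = 194971 / 1224 - 14559615*sqrt(238) / 4556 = -49141.59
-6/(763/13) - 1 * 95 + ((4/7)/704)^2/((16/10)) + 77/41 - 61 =-8369012641975/54265243648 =-154.22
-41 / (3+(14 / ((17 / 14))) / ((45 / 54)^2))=-17425 / 8331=-2.09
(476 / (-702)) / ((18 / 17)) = -2023 / 3159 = -0.64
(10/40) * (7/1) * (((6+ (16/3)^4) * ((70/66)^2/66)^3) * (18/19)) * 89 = 0.60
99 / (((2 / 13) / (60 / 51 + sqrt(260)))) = 12870 / 17 + 1287 *sqrt(65) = 11133.18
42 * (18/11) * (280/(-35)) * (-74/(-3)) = -149184/11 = -13562.18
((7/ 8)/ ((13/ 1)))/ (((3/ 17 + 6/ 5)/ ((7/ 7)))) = 595/ 12168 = 0.05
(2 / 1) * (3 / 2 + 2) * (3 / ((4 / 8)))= 42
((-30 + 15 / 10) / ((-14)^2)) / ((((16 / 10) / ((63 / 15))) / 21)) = -513 / 64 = -8.02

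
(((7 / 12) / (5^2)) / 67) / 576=7 / 11577600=0.00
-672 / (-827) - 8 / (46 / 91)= -285572 / 19021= -15.01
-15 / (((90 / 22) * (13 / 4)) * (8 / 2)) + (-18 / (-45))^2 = -119 / 975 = -0.12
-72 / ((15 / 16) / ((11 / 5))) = -4224 / 25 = -168.96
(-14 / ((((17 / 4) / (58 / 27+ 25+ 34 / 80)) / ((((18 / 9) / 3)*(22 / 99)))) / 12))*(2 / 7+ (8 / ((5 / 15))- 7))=-57652144 / 20655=-2791.20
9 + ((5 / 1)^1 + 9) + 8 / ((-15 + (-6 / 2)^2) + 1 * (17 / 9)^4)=1068053 / 44155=24.19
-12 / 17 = -0.71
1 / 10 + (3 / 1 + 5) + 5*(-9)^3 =-36369 / 10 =-3636.90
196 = 196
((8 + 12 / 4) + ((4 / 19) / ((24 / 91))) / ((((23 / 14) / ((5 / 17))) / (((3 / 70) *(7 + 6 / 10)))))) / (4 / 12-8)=-64788 / 44965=-1.44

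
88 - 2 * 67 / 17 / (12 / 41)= 6229 / 102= 61.07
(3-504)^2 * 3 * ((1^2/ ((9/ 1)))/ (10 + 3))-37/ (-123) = 6436.22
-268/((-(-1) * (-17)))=268/17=15.76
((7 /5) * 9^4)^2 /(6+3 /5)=703096443 /55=12783571.69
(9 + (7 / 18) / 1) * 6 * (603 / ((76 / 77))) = 2615613 / 76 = 34415.96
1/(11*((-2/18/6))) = -54/11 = -4.91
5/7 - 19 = -18.29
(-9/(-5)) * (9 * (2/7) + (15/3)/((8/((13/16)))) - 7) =-31617/4480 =-7.06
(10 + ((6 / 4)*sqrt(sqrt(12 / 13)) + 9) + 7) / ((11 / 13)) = 3*13^(3 / 4)*sqrt(2)*3^(1 / 4) / 22 + 338 / 11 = 32.46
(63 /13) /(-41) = -63 /533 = -0.12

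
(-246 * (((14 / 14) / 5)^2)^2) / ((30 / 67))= -2747 / 3125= -0.88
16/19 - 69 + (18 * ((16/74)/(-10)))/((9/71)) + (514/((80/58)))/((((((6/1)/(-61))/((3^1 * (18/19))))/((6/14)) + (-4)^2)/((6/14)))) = -31582851905/516094796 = -61.20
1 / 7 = 0.14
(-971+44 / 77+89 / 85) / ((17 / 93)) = -53640726 / 10115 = -5303.09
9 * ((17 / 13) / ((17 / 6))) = 54 / 13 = 4.15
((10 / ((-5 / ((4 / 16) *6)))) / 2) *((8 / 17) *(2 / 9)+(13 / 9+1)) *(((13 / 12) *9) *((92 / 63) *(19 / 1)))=-1034.36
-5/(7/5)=-25/7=-3.57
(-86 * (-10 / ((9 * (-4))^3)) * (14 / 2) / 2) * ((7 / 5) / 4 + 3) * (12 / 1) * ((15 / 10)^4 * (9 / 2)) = -60501 / 1024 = -59.08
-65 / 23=-2.83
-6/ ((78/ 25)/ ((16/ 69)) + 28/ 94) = -56400/ 129277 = -0.44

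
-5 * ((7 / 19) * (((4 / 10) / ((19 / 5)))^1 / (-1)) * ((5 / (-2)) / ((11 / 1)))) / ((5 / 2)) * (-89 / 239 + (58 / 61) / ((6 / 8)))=-2741270 / 173679627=-0.02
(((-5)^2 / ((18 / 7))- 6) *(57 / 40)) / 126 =1273 / 30240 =0.04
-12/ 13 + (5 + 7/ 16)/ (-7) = -2475/ 1456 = -1.70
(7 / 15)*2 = 14 / 15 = 0.93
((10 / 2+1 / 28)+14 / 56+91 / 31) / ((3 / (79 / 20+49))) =157438 / 1085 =145.10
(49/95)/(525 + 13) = 49/51110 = 0.00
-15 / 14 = -1.07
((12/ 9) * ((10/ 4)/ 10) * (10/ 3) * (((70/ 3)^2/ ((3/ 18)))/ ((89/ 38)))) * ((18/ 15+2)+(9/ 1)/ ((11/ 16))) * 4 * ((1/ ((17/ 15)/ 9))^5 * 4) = 17732613104640000000/ 1390040003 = 12756908482.04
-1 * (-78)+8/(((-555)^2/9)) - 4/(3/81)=-1026742/34225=-30.00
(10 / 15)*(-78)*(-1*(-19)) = -988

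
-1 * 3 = -3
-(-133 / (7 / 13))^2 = -61009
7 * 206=1442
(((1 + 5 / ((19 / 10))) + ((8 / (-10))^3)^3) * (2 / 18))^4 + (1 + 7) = 99823024834670353054369495747592041 / 12442412567907012999057769775390625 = 8.02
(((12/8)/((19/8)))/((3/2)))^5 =32768/2476099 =0.01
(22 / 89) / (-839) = -22 / 74671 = -0.00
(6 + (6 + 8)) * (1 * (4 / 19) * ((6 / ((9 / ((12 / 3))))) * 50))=32000 / 57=561.40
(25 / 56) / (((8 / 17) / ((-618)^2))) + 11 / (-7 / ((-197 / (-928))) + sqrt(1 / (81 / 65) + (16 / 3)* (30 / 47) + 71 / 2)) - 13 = 12561413042617303313 / 34671020751472 - 3842091* sqrt(28418738) / 309562685281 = 362302.88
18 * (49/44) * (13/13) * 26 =5733/11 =521.18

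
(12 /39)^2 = 16 /169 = 0.09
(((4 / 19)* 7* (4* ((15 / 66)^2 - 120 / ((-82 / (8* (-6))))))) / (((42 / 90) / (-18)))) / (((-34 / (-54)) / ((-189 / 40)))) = -11289086235 / 94259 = -119766.67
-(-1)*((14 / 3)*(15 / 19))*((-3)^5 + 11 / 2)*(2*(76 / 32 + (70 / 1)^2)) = -34316625 / 4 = -8579156.25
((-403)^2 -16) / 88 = 14763 / 8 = 1845.38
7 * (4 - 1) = 21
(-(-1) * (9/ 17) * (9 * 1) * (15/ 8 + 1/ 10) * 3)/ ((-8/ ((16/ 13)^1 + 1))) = -556713/ 70720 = -7.87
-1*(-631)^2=-398161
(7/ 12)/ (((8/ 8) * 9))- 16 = -1721/ 108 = -15.94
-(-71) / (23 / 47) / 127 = 3337 / 2921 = 1.14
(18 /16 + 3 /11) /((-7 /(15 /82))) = -45 /1232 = -0.04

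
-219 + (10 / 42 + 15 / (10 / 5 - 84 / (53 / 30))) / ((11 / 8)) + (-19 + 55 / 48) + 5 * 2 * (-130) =-2285437697 / 1487024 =-1536.92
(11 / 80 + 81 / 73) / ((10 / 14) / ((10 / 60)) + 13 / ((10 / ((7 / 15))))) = 764715 / 3000008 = 0.25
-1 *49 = -49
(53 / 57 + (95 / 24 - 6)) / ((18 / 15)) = -845 / 912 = -0.93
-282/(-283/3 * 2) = 423/283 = 1.49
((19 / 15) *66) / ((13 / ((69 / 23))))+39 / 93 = 39719 / 2015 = 19.71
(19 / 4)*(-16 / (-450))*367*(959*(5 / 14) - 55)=160379 / 9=17819.89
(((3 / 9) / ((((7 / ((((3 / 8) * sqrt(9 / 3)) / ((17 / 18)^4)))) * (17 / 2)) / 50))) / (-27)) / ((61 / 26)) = -0.00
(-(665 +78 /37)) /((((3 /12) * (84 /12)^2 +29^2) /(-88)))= 8688416 /126281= 68.80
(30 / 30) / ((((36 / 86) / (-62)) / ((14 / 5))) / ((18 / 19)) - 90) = -37324 / 3359255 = -0.01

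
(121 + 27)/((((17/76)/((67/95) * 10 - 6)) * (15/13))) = 30784/51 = 603.61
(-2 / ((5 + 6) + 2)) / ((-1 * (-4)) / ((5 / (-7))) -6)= 5 / 377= 0.01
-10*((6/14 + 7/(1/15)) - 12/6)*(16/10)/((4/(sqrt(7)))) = -2896*sqrt(7)/7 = -1094.59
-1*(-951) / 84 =317 / 28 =11.32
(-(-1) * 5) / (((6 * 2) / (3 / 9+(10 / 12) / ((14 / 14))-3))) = -55 / 72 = -0.76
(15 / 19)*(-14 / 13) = -210 / 247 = -0.85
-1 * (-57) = 57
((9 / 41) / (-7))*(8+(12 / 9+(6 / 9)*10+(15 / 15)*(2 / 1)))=-162 / 287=-0.56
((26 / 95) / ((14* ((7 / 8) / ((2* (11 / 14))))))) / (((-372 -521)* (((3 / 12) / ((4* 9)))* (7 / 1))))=-164736 / 203688835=-0.00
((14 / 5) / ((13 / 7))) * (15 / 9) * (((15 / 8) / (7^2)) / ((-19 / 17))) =-0.09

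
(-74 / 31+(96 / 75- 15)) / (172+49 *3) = -12483 / 247225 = -0.05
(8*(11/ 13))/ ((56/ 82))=902/ 91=9.91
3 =3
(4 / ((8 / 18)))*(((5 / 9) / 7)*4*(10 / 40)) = 5 / 7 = 0.71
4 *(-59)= -236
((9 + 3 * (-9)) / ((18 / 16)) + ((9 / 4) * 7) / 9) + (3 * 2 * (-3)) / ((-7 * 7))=-13.88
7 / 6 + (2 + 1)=25 / 6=4.17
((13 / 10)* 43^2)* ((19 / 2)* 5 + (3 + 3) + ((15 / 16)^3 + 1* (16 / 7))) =39014767181 / 286720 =136072.71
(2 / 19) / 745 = 2 / 14155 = 0.00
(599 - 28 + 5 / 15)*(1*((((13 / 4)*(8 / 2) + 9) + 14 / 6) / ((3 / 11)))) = 1376342 / 27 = 50975.63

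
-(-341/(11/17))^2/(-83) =277729/83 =3346.13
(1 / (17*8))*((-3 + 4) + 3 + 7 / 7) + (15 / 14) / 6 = 205 / 952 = 0.22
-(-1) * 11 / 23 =11 / 23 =0.48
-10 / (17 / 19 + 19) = -0.50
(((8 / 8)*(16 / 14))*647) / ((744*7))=647 / 4557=0.14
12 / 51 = 4 / 17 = 0.24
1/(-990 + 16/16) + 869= 859440/989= 869.00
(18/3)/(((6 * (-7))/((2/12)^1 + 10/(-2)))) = 29/42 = 0.69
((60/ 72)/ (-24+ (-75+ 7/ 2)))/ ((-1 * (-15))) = -1/ 1719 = -0.00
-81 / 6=-13.50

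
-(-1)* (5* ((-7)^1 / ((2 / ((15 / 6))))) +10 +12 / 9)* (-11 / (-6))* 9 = -4279 / 8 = -534.88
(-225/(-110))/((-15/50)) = -75/11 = -6.82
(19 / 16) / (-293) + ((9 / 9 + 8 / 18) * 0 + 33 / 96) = 3185 / 9376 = 0.34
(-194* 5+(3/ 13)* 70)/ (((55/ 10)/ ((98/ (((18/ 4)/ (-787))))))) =3825449600/ 1287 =2972377.31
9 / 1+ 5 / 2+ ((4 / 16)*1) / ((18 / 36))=12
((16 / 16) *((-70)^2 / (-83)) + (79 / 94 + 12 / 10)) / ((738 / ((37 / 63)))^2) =-434834101 / 12046800903480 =-0.00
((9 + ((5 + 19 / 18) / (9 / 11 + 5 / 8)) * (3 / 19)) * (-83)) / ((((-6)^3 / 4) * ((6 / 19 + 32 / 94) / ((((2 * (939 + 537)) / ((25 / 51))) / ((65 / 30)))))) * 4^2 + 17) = -190185683159 / 3983046517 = -47.75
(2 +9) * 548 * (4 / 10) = 12056 / 5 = 2411.20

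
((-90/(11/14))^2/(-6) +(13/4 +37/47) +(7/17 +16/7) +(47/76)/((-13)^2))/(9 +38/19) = -9474682199285/47807185426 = -198.19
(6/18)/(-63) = -1/189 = -0.01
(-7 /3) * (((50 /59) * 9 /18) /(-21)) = 25 /531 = 0.05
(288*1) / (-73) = -288 / 73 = -3.95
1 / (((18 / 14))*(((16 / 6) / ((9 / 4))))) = 21 / 32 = 0.66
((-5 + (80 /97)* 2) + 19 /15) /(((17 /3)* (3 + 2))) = -3032 /41225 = -0.07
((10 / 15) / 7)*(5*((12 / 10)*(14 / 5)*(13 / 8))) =13 / 5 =2.60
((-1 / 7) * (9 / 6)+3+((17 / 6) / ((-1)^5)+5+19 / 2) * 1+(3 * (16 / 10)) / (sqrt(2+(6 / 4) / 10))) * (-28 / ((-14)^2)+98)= 6576 * sqrt(215) / 301+415795 / 294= 1734.61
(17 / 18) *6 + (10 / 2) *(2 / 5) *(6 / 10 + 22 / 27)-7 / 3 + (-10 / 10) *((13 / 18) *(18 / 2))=-91 / 270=-0.34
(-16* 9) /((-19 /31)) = 4464 /19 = 234.95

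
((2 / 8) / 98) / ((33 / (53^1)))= 53 / 12936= 0.00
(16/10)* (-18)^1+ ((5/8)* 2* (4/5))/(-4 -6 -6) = -2309/80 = -28.86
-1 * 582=-582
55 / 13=4.23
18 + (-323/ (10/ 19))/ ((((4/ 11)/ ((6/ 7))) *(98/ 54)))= -5344587/ 6860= -779.09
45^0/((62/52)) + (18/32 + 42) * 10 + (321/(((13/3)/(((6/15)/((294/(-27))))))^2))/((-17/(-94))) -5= 18030637322283/42768052600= 421.59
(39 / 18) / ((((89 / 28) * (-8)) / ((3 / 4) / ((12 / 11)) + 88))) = -7.56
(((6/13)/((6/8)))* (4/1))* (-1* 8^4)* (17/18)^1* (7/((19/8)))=-62390272/2223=-28065.80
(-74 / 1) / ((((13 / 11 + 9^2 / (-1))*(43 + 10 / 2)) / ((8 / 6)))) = 0.03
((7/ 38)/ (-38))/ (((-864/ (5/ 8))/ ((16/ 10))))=7/ 1247616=0.00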